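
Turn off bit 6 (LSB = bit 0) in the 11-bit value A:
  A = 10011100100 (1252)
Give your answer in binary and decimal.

Mask = ~(1 << 6) = 11110111111
Bit 6 of A is 1, so AND-ing with the mask clears it to 0.
  10011100100
& 11110111111
-------------
  10010100100

Answer: 10010100100 (1188)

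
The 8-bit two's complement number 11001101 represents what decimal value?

MSB is 1, so the value is negative. Find the magnitude:
1. Invert bits:  00110010
2. Add 1:        00110011  = 51
3. Apply sign:   -51

Answer: -51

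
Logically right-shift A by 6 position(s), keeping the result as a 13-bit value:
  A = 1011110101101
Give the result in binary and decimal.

Logical shift right by 6: drop the bottom 6 bit(s), prepend 6 zero(s) on the left.
  1011110101101  ->  keep [1011110], discard [101101], prepend 000000
= 0000001011110

Answer: 0000001011110 (94)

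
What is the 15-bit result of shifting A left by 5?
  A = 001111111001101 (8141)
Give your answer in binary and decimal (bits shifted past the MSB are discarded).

Shift left by 5: drop the top 5 bit(s), append 5 zero(s) on the right.
  001111111001101  ->  discard [00111], keep [1111001101], append 00000
= 111100110100000

Answer: 111100110100000 (31136)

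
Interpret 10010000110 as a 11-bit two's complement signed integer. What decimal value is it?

MSB is 1, so the value is negative. Find the magnitude:
1. Invert bits:  01101111001
2. Add 1:        01101111010  = 890
3. Apply sign:   -890

Answer: -890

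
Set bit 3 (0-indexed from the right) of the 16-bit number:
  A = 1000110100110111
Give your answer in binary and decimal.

Mask = 1 << 3 = 0000000000001000
Bit 3 of A is 0, so OR-ing with the mask flips it to 1.
  1000110100110111
| 0000000000001000
------------------
  1000110100111111

Answer: 1000110100111111 (36159)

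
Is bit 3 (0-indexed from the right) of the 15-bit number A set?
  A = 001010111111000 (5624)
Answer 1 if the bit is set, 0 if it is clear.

Bit 3 is the 4th from the right.
  001010111111000
             ^
That bit is 1.

Answer: 1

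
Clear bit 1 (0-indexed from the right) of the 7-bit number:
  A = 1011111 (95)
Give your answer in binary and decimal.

Mask = ~(1 << 1) = 1111101
Bit 1 of A is 1, so AND-ing with the mask clears it to 0.
  1011111
& 1111101
---------
  1011101

Answer: 1011101 (93)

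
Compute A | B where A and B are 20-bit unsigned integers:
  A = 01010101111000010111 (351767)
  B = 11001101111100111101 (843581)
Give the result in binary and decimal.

Apply | to each column (1 where either bit is 1):
  01010101111000010111
| 11001101111100111101
----------------------
  11011101111100111111

Answer: 11011101111100111111 (909119)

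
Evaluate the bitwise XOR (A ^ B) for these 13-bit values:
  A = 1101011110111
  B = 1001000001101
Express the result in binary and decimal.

Apply ^ to each column (1 where bits differ):
  1101011110111
^ 1001000001101
---------------
  0100011111010

Answer: 0100011111010 (2298)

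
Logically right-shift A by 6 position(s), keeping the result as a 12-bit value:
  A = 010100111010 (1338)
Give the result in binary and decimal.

Logical shift right by 6: drop the bottom 6 bit(s), prepend 6 zero(s) on the left.
  010100111010  ->  keep [010100], discard [111010], prepend 000000
= 000000010100

Answer: 000000010100 (20)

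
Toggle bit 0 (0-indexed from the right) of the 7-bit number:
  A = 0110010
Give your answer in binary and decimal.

Mask = 1 << 0 = 0000001
Bit 0 of A is 0; XOR with the mask flips it to 1.
  0110010
^ 0000001
---------
  0110011

Answer: 0110011 (51)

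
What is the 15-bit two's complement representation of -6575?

1. Binary of +6575:  001100110101111
2. Invert bits:     110011001010000
3. Add 1:           110011001010001

Answer: 110011001010001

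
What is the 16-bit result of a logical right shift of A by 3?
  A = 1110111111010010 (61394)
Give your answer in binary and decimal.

Logical shift right by 3: drop the bottom 3 bit(s), prepend 3 zero(s) on the left.
  1110111111010010  ->  keep [1110111111010], discard [010], prepend 000
= 0001110111111010

Answer: 0001110111111010 (7674)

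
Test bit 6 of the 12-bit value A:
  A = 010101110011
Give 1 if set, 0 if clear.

Bit 6 is the 7th from the right.
  010101110011
       ^
That bit is 1.

Answer: 1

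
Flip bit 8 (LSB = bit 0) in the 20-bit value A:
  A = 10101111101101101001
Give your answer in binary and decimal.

Mask = 1 << 8 = 00000000000100000000
Bit 8 of A is 1; XOR with the mask flips it to 0.
  10101111101101101001
^ 00000000000100000000
----------------------
  10101111101001101001

Answer: 10101111101001101001 (719465)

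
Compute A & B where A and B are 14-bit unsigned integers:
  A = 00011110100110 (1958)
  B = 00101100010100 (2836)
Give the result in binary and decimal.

Apply & to each column (1 only where both bits are 1):
  00011110100110
& 00101100010100
----------------
  00001100000100

Answer: 00001100000100 (772)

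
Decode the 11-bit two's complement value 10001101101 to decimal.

MSB is 1, so the value is negative. Find the magnitude:
1. Invert bits:  01110010010
2. Add 1:        01110010011  = 915
3. Apply sign:   -915

Answer: -915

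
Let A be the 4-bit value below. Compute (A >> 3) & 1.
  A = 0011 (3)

Bit 3 is the 4th from the right.
  0011
  ^
That bit is 0.

Answer: 0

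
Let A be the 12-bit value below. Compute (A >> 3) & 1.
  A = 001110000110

Bit 3 is the 4th from the right.
  001110000110
          ^
That bit is 0.

Answer: 0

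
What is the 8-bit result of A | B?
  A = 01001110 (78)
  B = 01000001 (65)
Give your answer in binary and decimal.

Apply | to each column (1 where either bit is 1):
  01001110
| 01000001
----------
  01001111

Answer: 01001111 (79)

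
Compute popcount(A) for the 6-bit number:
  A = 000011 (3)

000011
1-bits at positions (from bit 0 = LSB): 0, 1
Count = 2

Answer: 2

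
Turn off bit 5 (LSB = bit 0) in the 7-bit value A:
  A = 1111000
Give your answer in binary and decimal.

Mask = ~(1 << 5) = 1011111
Bit 5 of A is 1, so AND-ing with the mask clears it to 0.
  1111000
& 1011111
---------
  1011000

Answer: 1011000 (88)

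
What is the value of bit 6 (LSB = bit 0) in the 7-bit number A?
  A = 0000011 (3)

Bit 6 is the 7th from the right.
  0000011
  ^
That bit is 0.

Answer: 0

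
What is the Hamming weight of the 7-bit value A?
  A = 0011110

0011110
1-bits at positions (from bit 0 = LSB): 1, 2, 3, 4
Count = 4

Answer: 4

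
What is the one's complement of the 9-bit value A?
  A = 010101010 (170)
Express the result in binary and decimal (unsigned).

Flip each bit (0->1, 1->0):
  010101010
  101010101

Answer: 101010101 (341)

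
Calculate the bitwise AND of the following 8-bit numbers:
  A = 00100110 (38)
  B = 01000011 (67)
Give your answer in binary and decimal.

Apply & to each column (1 only where both bits are 1):
  00100110
& 01000011
----------
  00000010

Answer: 00000010 (2)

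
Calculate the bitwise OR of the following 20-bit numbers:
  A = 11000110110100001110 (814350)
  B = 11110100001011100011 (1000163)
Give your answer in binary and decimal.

Apply | to each column (1 where either bit is 1):
  11000110110100001110
| 11110100001011100011
----------------------
  11110110111111101111

Answer: 11110110111111101111 (1011695)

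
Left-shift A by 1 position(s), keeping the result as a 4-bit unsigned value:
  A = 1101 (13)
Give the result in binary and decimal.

Shift left by 1: drop the top 1 bit(s), append 1 zero(s) on the right.
  1101  ->  discard [1], keep [101], append 0
= 1010

Answer: 1010 (10)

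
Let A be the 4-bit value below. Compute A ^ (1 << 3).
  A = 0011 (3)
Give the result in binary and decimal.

Mask = 1 << 3 = 1000
Bit 3 of A is 0; XOR with the mask flips it to 1.
  0011
^ 1000
------
  1011

Answer: 1011 (11)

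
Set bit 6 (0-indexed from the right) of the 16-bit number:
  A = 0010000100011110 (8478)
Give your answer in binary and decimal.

Mask = 1 << 6 = 0000000001000000
Bit 6 of A is 0, so OR-ing with the mask flips it to 1.
  0010000100011110
| 0000000001000000
------------------
  0010000101011110

Answer: 0010000101011110 (8542)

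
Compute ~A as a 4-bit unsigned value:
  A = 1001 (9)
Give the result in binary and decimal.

Flip each bit (0->1, 1->0):
  1001
  0110

Answer: 0110 (6)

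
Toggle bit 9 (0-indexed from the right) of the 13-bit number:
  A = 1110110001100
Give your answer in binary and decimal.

Mask = 1 << 9 = 0001000000000
Bit 9 of A is 0; XOR with the mask flips it to 1.
  1110110001100
^ 0001000000000
---------------
  1111110001100

Answer: 1111110001100 (8076)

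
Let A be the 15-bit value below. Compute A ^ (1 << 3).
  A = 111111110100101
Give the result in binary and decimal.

Mask = 1 << 3 = 000000000001000
Bit 3 of A is 0; XOR with the mask flips it to 1.
  111111110100101
^ 000000000001000
-----------------
  111111110101101

Answer: 111111110101101 (32685)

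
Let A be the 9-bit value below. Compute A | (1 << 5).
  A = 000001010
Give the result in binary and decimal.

Mask = 1 << 5 = 000100000
Bit 5 of A is 0, so OR-ing with the mask flips it to 1.
  000001010
| 000100000
-----------
  000101010

Answer: 000101010 (42)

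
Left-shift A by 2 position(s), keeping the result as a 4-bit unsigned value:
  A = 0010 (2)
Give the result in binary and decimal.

Shift left by 2: drop the top 2 bit(s), append 2 zero(s) on the right.
  0010  ->  discard [00], keep [10], append 00
= 1000

Answer: 1000 (8)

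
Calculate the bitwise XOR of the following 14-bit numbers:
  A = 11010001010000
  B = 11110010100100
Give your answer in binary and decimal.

Apply ^ to each column (1 where bits differ):
  11010001010000
^ 11110010100100
----------------
  00100011110100

Answer: 00100011110100 (2292)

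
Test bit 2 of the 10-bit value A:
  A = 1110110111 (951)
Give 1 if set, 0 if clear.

Bit 2 is the 3rd from the right.
  1110110111
         ^
That bit is 1.

Answer: 1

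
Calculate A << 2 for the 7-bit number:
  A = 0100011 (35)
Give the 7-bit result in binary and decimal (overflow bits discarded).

Shift left by 2: drop the top 2 bit(s), append 2 zero(s) on the right.
  0100011  ->  discard [01], keep [00011], append 00
= 0001100

Answer: 0001100 (12)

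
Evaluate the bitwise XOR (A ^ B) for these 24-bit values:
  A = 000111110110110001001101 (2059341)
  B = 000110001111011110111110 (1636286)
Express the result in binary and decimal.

Apply ^ to each column (1 where bits differ):
  000111110110110001001101
^ 000110001111011110111110
--------------------------
  000001111001101111110011

Answer: 000001111001101111110011 (498675)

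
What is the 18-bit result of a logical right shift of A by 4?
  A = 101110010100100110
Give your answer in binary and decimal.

Logical shift right by 4: drop the bottom 4 bit(s), prepend 4 zero(s) on the left.
  101110010100100110  ->  keep [10111001010010], discard [0110], prepend 0000
= 000010111001010010

Answer: 000010111001010010 (11858)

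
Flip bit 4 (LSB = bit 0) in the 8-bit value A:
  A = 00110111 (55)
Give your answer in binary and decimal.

Mask = 1 << 4 = 00010000
Bit 4 of A is 1; XOR with the mask flips it to 0.
  00110111
^ 00010000
----------
  00100111

Answer: 00100111 (39)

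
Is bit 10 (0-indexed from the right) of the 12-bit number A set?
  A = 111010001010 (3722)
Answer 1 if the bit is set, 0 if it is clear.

Bit 10 is the 11th from the right.
  111010001010
   ^
That bit is 1.

Answer: 1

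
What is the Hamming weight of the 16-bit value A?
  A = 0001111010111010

0001111010111010
1-bits at positions (from bit 0 = LSB): 1, 3, 4, 5, 7, 9, 10, 11, 12
Count = 9

Answer: 9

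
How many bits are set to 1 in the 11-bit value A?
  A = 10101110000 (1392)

10101110000
1-bits at positions (from bit 0 = LSB): 4, 5, 6, 8, 10
Count = 5

Answer: 5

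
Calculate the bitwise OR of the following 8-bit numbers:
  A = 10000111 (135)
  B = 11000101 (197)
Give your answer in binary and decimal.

Apply | to each column (1 where either bit is 1):
  10000111
| 11000101
----------
  11000111

Answer: 11000111 (199)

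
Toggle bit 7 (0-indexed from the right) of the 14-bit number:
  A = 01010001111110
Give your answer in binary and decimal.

Mask = 1 << 7 = 00000010000000
Bit 7 of A is 0; XOR with the mask flips it to 1.
  01010001111110
^ 00000010000000
----------------
  01010011111110

Answer: 01010011111110 (5374)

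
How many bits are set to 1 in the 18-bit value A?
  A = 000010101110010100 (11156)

000010101110010100
1-bits at positions (from bit 0 = LSB): 2, 4, 7, 8, 9, 11, 13
Count = 7

Answer: 7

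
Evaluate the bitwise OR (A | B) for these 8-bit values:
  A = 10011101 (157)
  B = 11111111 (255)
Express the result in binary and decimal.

Apply | to each column (1 where either bit is 1):
  10011101
| 11111111
----------
  11111111

Answer: 11111111 (255)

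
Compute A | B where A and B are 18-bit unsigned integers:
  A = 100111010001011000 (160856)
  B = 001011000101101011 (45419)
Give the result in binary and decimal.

Apply | to each column (1 where either bit is 1):
  100111010001011000
| 001011000101101011
--------------------
  101111010101111011

Answer: 101111010101111011 (193915)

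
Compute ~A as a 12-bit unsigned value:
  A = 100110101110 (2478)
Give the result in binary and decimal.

Flip each bit (0->1, 1->0):
  100110101110
  011001010001

Answer: 011001010001 (1617)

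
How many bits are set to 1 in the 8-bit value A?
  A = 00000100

00000100
1-bits at positions (from bit 0 = LSB): 2
Count = 1

Answer: 1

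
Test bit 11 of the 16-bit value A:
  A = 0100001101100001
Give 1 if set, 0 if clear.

Bit 11 is the 12th from the right.
  0100001101100001
      ^
That bit is 0.

Answer: 0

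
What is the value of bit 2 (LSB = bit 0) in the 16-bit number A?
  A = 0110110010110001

Bit 2 is the 3rd from the right.
  0110110010110001
               ^
That bit is 0.

Answer: 0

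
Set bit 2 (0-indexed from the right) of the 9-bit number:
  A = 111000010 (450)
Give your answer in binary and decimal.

Mask = 1 << 2 = 000000100
Bit 2 of A is 0, so OR-ing with the mask flips it to 1.
  111000010
| 000000100
-----------
  111000110

Answer: 111000110 (454)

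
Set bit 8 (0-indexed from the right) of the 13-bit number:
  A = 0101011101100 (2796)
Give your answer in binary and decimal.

Mask = 1 << 8 = 0000100000000
Bit 8 of A is 0, so OR-ing with the mask flips it to 1.
  0101011101100
| 0000100000000
---------------
  0101111101100

Answer: 0101111101100 (3052)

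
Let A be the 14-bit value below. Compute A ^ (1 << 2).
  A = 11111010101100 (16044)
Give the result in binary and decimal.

Mask = 1 << 2 = 00000000000100
Bit 2 of A is 1; XOR with the mask flips it to 0.
  11111010101100
^ 00000000000100
----------------
  11111010101000

Answer: 11111010101000 (16040)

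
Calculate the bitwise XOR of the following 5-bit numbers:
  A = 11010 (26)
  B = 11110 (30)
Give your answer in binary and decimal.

Apply ^ to each column (1 where bits differ):
  11010
^ 11110
-------
  00100

Answer: 00100 (4)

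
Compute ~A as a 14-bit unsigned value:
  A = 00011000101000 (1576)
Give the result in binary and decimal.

Flip each bit (0->1, 1->0):
  00011000101000
  11100111010111

Answer: 11100111010111 (14807)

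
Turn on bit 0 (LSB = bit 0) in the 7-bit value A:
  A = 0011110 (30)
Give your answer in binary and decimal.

Mask = 1 << 0 = 0000001
Bit 0 of A is 0, so OR-ing with the mask flips it to 1.
  0011110
| 0000001
---------
  0011111

Answer: 0011111 (31)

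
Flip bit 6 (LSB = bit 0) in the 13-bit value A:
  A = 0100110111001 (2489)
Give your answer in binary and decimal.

Mask = 1 << 6 = 0000001000000
Bit 6 of A is 0; XOR with the mask flips it to 1.
  0100110111001
^ 0000001000000
---------------
  0100111111001

Answer: 0100111111001 (2553)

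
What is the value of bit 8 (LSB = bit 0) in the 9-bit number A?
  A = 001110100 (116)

Bit 8 is the 9th from the right.
  001110100
  ^
That bit is 0.

Answer: 0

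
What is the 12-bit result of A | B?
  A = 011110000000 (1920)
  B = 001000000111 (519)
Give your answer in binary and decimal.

Apply | to each column (1 where either bit is 1):
  011110000000
| 001000000111
--------------
  011110000111

Answer: 011110000111 (1927)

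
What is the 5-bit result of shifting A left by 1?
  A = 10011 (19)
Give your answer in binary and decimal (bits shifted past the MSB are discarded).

Shift left by 1: drop the top 1 bit(s), append 1 zero(s) on the right.
  10011  ->  discard [1], keep [0011], append 0
= 00110

Answer: 00110 (6)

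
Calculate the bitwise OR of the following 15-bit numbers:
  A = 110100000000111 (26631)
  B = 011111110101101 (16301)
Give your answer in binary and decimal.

Apply | to each column (1 where either bit is 1):
  110100000000111
| 011111110101101
-----------------
  111111110101111

Answer: 111111110101111 (32687)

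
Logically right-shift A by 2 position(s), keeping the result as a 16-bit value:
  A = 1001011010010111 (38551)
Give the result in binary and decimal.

Logical shift right by 2: drop the bottom 2 bit(s), prepend 2 zero(s) on the left.
  1001011010010111  ->  keep [10010110100101], discard [11], prepend 00
= 0010010110100101

Answer: 0010010110100101 (9637)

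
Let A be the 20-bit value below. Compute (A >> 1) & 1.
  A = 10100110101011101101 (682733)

Bit 1 is the 2nd from the right.
  10100110101011101101
                    ^
That bit is 0.

Answer: 0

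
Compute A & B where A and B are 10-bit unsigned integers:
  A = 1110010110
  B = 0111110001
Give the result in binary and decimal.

Apply & to each column (1 only where both bits are 1):
  1110010110
& 0111110001
------------
  0110010000

Answer: 0110010000 (400)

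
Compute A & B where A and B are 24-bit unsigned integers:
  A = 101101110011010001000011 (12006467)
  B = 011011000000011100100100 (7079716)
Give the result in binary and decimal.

Apply & to each column (1 only where both bits are 1):
  101101110011010001000011
& 011011000000011100100100
--------------------------
  001001000000010000000000

Answer: 001001000000010000000000 (2360320)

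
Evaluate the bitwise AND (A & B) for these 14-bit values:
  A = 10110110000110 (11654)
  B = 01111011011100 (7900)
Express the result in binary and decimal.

Apply & to each column (1 only where both bits are 1):
  10110110000110
& 01111011011100
----------------
  00110010000100

Answer: 00110010000100 (3204)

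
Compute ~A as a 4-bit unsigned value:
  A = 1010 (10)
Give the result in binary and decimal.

Flip each bit (0->1, 1->0):
  1010
  0101

Answer: 0101 (5)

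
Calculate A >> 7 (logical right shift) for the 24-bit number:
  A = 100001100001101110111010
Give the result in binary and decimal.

Logical shift right by 7: drop the bottom 7 bit(s), prepend 7 zero(s) on the left.
  100001100001101110111010  ->  keep [10000110000110111], discard [0111010], prepend 0000000
= 000000010000110000110111

Answer: 000000010000110000110111 (68663)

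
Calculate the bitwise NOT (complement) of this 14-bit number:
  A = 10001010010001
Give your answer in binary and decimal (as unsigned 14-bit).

Flip each bit (0->1, 1->0):
  10001010010001
  01110101101110

Answer: 01110101101110 (7534)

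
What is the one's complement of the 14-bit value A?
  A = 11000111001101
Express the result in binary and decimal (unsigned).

Flip each bit (0->1, 1->0):
  11000111001101
  00111000110010

Answer: 00111000110010 (3634)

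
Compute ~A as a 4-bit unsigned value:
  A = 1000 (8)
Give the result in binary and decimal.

Flip each bit (0->1, 1->0):
  1000
  0111

Answer: 0111 (7)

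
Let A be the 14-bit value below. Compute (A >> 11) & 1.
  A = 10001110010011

Bit 11 is the 12th from the right.
  10001110010011
    ^
That bit is 0.

Answer: 0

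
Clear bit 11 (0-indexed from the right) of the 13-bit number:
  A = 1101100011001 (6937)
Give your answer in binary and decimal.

Mask = ~(1 << 11) = 1011111111111
Bit 11 of A is 1, so AND-ing with the mask clears it to 0.
  1101100011001
& 1011111111111
---------------
  1001100011001

Answer: 1001100011001 (4889)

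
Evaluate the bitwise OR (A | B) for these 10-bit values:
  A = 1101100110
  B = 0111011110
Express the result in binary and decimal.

Apply | to each column (1 where either bit is 1):
  1101100110
| 0111011110
------------
  1111111110

Answer: 1111111110 (1022)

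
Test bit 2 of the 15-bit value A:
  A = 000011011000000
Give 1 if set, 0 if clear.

Bit 2 is the 3rd from the right.
  000011011000000
              ^
That bit is 0.

Answer: 0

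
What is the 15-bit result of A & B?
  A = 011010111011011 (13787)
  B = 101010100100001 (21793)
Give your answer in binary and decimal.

Apply & to each column (1 only where both bits are 1):
  011010111011011
& 101010100100001
-----------------
  001010100000001

Answer: 001010100000001 (5377)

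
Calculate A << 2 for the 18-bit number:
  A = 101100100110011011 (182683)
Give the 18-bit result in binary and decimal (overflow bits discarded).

Shift left by 2: drop the top 2 bit(s), append 2 zero(s) on the right.
  101100100110011011  ->  discard [10], keep [1100100110011011], append 00
= 110010011001101100

Answer: 110010011001101100 (206444)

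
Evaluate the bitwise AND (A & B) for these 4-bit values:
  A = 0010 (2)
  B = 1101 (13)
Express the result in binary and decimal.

Apply & to each column (1 only where both bits are 1):
  0010
& 1101
------
  0000

Answer: 0000 (0)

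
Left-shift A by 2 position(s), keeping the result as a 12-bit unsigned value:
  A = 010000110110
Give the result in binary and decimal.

Shift left by 2: drop the top 2 bit(s), append 2 zero(s) on the right.
  010000110110  ->  discard [01], keep [0000110110], append 00
= 000011011000

Answer: 000011011000 (216)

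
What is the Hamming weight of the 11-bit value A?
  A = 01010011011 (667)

01010011011
1-bits at positions (from bit 0 = LSB): 0, 1, 3, 4, 7, 9
Count = 6

Answer: 6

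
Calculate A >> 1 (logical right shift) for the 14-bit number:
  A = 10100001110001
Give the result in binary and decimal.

Logical shift right by 1: drop the bottom 1 bit(s), prepend 1 zero(s) on the left.
  10100001110001  ->  keep [1010000111000], discard [1], prepend 0
= 01010000111000

Answer: 01010000111000 (5176)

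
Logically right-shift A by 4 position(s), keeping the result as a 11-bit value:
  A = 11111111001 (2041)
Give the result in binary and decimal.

Logical shift right by 4: drop the bottom 4 bit(s), prepend 4 zero(s) on the left.
  11111111001  ->  keep [1111111], discard [1001], prepend 0000
= 00001111111

Answer: 00001111111 (127)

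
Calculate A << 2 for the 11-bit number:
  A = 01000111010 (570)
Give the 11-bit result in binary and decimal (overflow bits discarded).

Shift left by 2: drop the top 2 bit(s), append 2 zero(s) on the right.
  01000111010  ->  discard [01], keep [000111010], append 00
= 00011101000

Answer: 00011101000 (232)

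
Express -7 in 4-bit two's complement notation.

1. Binary of +7:  0111
2. Invert bits:     1000
3. Add 1:           1001

Answer: 1001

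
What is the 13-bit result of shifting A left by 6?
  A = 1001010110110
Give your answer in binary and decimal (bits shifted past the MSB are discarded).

Shift left by 6: drop the top 6 bit(s), append 6 zero(s) on the right.
  1001010110110  ->  discard [100101], keep [0110110], append 000000
= 0110110000000

Answer: 0110110000000 (3456)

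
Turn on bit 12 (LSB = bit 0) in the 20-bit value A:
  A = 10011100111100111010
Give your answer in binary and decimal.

Mask = 1 << 12 = 00000001000000000000
Bit 12 of A is 0, so OR-ing with the mask flips it to 1.
  10011100111100111010
| 00000001000000000000
----------------------
  10011101111100111010

Answer: 10011101111100111010 (646970)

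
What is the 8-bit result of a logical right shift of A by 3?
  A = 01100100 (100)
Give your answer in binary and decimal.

Logical shift right by 3: drop the bottom 3 bit(s), prepend 3 zero(s) on the left.
  01100100  ->  keep [01100], discard [100], prepend 000
= 00001100

Answer: 00001100 (12)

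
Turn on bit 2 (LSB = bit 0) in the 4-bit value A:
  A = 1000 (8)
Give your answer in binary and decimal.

Mask = 1 << 2 = 0100
Bit 2 of A is 0, so OR-ing with the mask flips it to 1.
  1000
| 0100
------
  1100

Answer: 1100 (12)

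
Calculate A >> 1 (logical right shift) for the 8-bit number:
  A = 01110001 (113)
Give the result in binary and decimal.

Logical shift right by 1: drop the bottom 1 bit(s), prepend 1 zero(s) on the left.
  01110001  ->  keep [0111000], discard [1], prepend 0
= 00111000

Answer: 00111000 (56)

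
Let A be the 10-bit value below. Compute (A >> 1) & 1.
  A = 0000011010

Bit 1 is the 2nd from the right.
  0000011010
          ^
That bit is 1.

Answer: 1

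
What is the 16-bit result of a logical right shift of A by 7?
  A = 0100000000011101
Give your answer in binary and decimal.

Logical shift right by 7: drop the bottom 7 bit(s), prepend 7 zero(s) on the left.
  0100000000011101  ->  keep [010000000], discard [0011101], prepend 0000000
= 0000000010000000

Answer: 0000000010000000 (128)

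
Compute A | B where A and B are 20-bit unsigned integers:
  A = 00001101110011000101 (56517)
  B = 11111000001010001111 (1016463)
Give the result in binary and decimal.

Apply | to each column (1 where either bit is 1):
  00001101110011000101
| 11111000001010001111
----------------------
  11111101111011001111

Answer: 11111101111011001111 (1040079)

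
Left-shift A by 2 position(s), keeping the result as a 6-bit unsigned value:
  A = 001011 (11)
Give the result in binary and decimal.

Shift left by 2: drop the top 2 bit(s), append 2 zero(s) on the right.
  001011  ->  discard [00], keep [1011], append 00
= 101100

Answer: 101100 (44)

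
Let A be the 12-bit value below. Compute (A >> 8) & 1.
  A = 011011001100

Bit 8 is the 9th from the right.
  011011001100
     ^
That bit is 0.

Answer: 0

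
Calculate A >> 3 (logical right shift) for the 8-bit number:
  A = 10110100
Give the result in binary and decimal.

Logical shift right by 3: drop the bottom 3 bit(s), prepend 3 zero(s) on the left.
  10110100  ->  keep [10110], discard [100], prepend 000
= 00010110

Answer: 00010110 (22)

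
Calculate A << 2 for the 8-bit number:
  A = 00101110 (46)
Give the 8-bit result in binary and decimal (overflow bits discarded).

Shift left by 2: drop the top 2 bit(s), append 2 zero(s) on the right.
  00101110  ->  discard [00], keep [101110], append 00
= 10111000

Answer: 10111000 (184)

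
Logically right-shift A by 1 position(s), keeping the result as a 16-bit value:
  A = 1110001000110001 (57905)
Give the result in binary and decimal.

Logical shift right by 1: drop the bottom 1 bit(s), prepend 1 zero(s) on the left.
  1110001000110001  ->  keep [111000100011000], discard [1], prepend 0
= 0111000100011000

Answer: 0111000100011000 (28952)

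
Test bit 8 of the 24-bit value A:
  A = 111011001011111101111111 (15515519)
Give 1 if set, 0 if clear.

Bit 8 is the 9th from the right.
  111011001011111101111111
                 ^
That bit is 1.

Answer: 1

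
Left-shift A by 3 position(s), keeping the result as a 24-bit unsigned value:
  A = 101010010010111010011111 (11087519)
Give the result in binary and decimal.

Shift left by 3: drop the top 3 bit(s), append 3 zero(s) on the right.
  101010010010111010011111  ->  discard [101], keep [010010010111010011111], append 000
= 010010010111010011111000

Answer: 010010010111010011111000 (4814072)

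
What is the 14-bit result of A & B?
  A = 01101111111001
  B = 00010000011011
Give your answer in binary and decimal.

Apply & to each column (1 only where both bits are 1):
  01101111111001
& 00010000011011
----------------
  00000000011001

Answer: 00000000011001 (25)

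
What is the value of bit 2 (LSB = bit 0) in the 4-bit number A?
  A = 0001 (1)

Bit 2 is the 3rd from the right.
  0001
   ^
That bit is 0.

Answer: 0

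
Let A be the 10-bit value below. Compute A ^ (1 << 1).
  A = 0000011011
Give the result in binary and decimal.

Mask = 1 << 1 = 0000000010
Bit 1 of A is 1; XOR with the mask flips it to 0.
  0000011011
^ 0000000010
------------
  0000011001

Answer: 0000011001 (25)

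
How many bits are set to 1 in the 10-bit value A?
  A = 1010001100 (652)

1010001100
1-bits at positions (from bit 0 = LSB): 2, 3, 7, 9
Count = 4

Answer: 4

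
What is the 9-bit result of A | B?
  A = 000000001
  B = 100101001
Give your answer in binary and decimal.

Apply | to each column (1 where either bit is 1):
  000000001
| 100101001
-----------
  100101001

Answer: 100101001 (297)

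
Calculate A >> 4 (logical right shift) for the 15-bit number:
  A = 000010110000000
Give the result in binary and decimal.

Logical shift right by 4: drop the bottom 4 bit(s), prepend 4 zero(s) on the left.
  000010110000000  ->  keep [00001011000], discard [0000], prepend 0000
= 000000001011000

Answer: 000000001011000 (88)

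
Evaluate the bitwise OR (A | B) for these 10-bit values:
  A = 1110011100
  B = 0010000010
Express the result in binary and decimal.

Apply | to each column (1 where either bit is 1):
  1110011100
| 0010000010
------------
  1110011110

Answer: 1110011110 (926)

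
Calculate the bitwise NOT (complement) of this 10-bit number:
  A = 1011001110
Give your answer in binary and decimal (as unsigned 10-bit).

Flip each bit (0->1, 1->0):
  1011001110
  0100110001

Answer: 0100110001 (305)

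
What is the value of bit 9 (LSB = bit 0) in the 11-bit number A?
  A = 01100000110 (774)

Bit 9 is the 10th from the right.
  01100000110
   ^
That bit is 1.

Answer: 1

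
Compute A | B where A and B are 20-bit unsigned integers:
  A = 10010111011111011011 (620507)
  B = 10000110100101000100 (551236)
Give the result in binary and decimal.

Apply | to each column (1 where either bit is 1):
  10010111011111011011
| 10000110100101000100
----------------------
  10010111111111011111

Answer: 10010111111111011111 (622559)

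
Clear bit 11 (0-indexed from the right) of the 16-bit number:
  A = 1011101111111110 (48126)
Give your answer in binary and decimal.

Mask = ~(1 << 11) = 1111011111111111
Bit 11 of A is 1, so AND-ing with the mask clears it to 0.
  1011101111111110
& 1111011111111111
------------------
  1011001111111110

Answer: 1011001111111110 (46078)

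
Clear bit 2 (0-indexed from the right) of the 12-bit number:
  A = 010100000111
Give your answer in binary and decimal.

Mask = ~(1 << 2) = 111111111011
Bit 2 of A is 1, so AND-ing with the mask clears it to 0.
  010100000111
& 111111111011
--------------
  010100000011

Answer: 010100000011 (1283)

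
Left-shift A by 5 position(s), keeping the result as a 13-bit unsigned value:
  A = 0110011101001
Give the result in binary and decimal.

Shift left by 5: drop the top 5 bit(s), append 5 zero(s) on the right.
  0110011101001  ->  discard [01100], keep [11101001], append 00000
= 1110100100000

Answer: 1110100100000 (7456)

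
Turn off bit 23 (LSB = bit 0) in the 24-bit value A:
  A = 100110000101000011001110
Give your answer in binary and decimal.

Mask = ~(1 << 23) = 011111111111111111111111
Bit 23 of A is 1, so AND-ing with the mask clears it to 0.
  100110000101000011001110
& 011111111111111111111111
--------------------------
  000110000101000011001110

Answer: 000110000101000011001110 (1593550)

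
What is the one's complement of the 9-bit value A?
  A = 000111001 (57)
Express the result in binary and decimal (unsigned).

Flip each bit (0->1, 1->0):
  000111001
  111000110

Answer: 111000110 (454)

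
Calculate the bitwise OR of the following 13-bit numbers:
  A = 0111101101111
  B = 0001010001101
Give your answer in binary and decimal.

Apply | to each column (1 where either bit is 1):
  0111101101111
| 0001010001101
---------------
  0111111101111

Answer: 0111111101111 (4079)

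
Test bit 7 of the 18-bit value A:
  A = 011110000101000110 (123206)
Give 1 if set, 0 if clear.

Bit 7 is the 8th from the right.
  011110000101000110
            ^
That bit is 0.

Answer: 0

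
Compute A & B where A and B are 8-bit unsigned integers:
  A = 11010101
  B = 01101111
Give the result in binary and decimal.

Apply & to each column (1 only where both bits are 1):
  11010101
& 01101111
----------
  01000101

Answer: 01000101 (69)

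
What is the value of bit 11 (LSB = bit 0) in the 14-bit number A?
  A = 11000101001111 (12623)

Bit 11 is the 12th from the right.
  11000101001111
    ^
That bit is 0.

Answer: 0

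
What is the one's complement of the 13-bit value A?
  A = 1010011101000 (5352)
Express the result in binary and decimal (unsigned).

Flip each bit (0->1, 1->0):
  1010011101000
  0101100010111

Answer: 0101100010111 (2839)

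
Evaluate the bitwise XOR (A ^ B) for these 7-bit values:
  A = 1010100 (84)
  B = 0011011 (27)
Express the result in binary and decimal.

Apply ^ to each column (1 where bits differ):
  1010100
^ 0011011
---------
  1001111

Answer: 1001111 (79)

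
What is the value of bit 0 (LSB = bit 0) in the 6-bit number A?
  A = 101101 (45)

Bit 0 is the 1st from the right.
  101101
       ^
That bit is 1.

Answer: 1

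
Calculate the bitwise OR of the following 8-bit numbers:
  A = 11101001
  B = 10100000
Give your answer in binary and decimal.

Apply | to each column (1 where either bit is 1):
  11101001
| 10100000
----------
  11101001

Answer: 11101001 (233)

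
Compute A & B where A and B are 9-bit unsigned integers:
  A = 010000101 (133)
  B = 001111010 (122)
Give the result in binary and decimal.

Apply & to each column (1 only where both bits are 1):
  010000101
& 001111010
-----------
  000000000

Answer: 000000000 (0)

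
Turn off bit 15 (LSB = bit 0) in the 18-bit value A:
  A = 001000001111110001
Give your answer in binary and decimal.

Mask = ~(1 << 15) = 110111111111111111
Bit 15 of A is 1, so AND-ing with the mask clears it to 0.
  001000001111110001
& 110111111111111111
--------------------
  000000001111110001

Answer: 000000001111110001 (1009)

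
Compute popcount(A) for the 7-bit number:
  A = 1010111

1010111
1-bits at positions (from bit 0 = LSB): 0, 1, 2, 4, 6
Count = 5

Answer: 5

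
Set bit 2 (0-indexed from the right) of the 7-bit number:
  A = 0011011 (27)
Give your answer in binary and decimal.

Mask = 1 << 2 = 0000100
Bit 2 of A is 0, so OR-ing with the mask flips it to 1.
  0011011
| 0000100
---------
  0011111

Answer: 0011111 (31)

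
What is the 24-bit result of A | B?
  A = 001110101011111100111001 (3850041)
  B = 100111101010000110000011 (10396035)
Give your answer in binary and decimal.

Apply | to each column (1 where either bit is 1):
  001110101011111100111001
| 100111101010000110000011
--------------------------
  101111101011111110111011

Answer: 101111101011111110111011 (12500923)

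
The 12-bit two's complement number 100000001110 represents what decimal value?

MSB is 1, so the value is negative. Find the magnitude:
1. Invert bits:  011111110001
2. Add 1:        011111110010  = 2034
3. Apply sign:   -2034

Answer: -2034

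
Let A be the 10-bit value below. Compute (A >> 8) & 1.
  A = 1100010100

Bit 8 is the 9th from the right.
  1100010100
   ^
That bit is 1.

Answer: 1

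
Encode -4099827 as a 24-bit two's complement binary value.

1. Binary of +4099827:  001111101000111011110011
2. Invert bits:     110000010111000100001100
3. Add 1:           110000010111000100001101

Answer: 110000010111000100001101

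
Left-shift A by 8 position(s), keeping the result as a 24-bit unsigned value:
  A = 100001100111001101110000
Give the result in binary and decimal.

Shift left by 8: drop the top 8 bit(s), append 8 zero(s) on the right.
  100001100111001101110000  ->  discard [10000110], keep [0111001101110000], append 00000000
= 011100110111000000000000

Answer: 011100110111000000000000 (7565312)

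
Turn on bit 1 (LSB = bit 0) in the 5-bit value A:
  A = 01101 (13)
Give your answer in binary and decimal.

Mask = 1 << 1 = 00010
Bit 1 of A is 0, so OR-ing with the mask flips it to 1.
  01101
| 00010
-------
  01111

Answer: 01111 (15)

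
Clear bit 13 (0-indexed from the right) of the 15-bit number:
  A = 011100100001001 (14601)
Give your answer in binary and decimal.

Mask = ~(1 << 13) = 101111111111111
Bit 13 of A is 1, so AND-ing with the mask clears it to 0.
  011100100001001
& 101111111111111
-----------------
  001100100001001

Answer: 001100100001001 (6409)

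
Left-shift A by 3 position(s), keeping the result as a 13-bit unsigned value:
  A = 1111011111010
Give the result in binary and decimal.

Shift left by 3: drop the top 3 bit(s), append 3 zero(s) on the right.
  1111011111010  ->  discard [111], keep [1011111010], append 000
= 1011111010000

Answer: 1011111010000 (6096)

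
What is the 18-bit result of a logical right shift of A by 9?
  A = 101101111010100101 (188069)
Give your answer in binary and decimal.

Logical shift right by 9: drop the bottom 9 bit(s), prepend 9 zero(s) on the left.
  101101111010100101  ->  keep [101101111], discard [010100101], prepend 000000000
= 000000000101101111

Answer: 000000000101101111 (367)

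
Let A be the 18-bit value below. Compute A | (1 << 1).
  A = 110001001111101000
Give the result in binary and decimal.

Mask = 1 << 1 = 000000000000000010
Bit 1 of A is 0, so OR-ing with the mask flips it to 1.
  110001001111101000
| 000000000000000010
--------------------
  110001001111101010

Answer: 110001001111101010 (201706)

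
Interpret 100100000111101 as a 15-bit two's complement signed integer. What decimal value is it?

MSB is 1, so the value is negative. Find the magnitude:
1. Invert bits:  011011111000010
2. Add 1:        011011111000011  = 14275
3. Apply sign:   -14275

Answer: -14275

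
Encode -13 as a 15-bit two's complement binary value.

1. Binary of +13:  000000000001101
2. Invert bits:     111111111110010
3. Add 1:           111111111110011

Answer: 111111111110011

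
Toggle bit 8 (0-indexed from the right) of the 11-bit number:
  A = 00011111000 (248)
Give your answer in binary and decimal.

Mask = 1 << 8 = 00100000000
Bit 8 of A is 0; XOR with the mask flips it to 1.
  00011111000
^ 00100000000
-------------
  00111111000

Answer: 00111111000 (504)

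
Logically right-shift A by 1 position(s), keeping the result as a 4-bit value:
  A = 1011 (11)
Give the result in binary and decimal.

Logical shift right by 1: drop the bottom 1 bit(s), prepend 1 zero(s) on the left.
  1011  ->  keep [101], discard [1], prepend 0
= 0101

Answer: 0101 (5)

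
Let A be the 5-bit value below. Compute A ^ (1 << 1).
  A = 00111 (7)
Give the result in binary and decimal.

Mask = 1 << 1 = 00010
Bit 1 of A is 1; XOR with the mask flips it to 0.
  00111
^ 00010
-------
  00101

Answer: 00101 (5)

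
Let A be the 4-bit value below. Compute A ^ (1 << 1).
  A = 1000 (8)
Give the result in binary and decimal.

Mask = 1 << 1 = 0010
Bit 1 of A is 0; XOR with the mask flips it to 1.
  1000
^ 0010
------
  1010

Answer: 1010 (10)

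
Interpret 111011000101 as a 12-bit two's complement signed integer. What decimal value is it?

MSB is 1, so the value is negative. Find the magnitude:
1. Invert bits:  000100111010
2. Add 1:        000100111011  = 315
3. Apply sign:   -315

Answer: -315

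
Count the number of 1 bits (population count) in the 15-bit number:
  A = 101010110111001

101010110111001
1-bits at positions (from bit 0 = LSB): 0, 3, 4, 5, 7, 8, 10, 12, 14
Count = 9

Answer: 9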